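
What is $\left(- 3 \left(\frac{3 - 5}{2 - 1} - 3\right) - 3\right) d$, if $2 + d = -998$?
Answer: $-12000$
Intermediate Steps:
$d = -1000$ ($d = -2 - 998 = -1000$)
$\left(- 3 \left(\frac{3 - 5}{2 - 1} - 3\right) - 3\right) d = \left(- 3 \left(\frac{3 - 5}{2 - 1} - 3\right) - 3\right) \left(-1000\right) = \left(- 3 \left(- \frac{2}{1} - 3\right) - 3\right) \left(-1000\right) = \left(- 3 \left(\left(-2\right) 1 - 3\right) - 3\right) \left(-1000\right) = \left(- 3 \left(-2 - 3\right) - 3\right) \left(-1000\right) = \left(\left(-3\right) \left(-5\right) - 3\right) \left(-1000\right) = \left(15 - 3\right) \left(-1000\right) = 12 \left(-1000\right) = -12000$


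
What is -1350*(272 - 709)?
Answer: 589950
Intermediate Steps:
-1350*(272 - 709) = -1350*(-437) = 589950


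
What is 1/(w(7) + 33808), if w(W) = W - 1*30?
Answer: 1/33785 ≈ 2.9599e-5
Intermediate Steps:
w(W) = -30 + W (w(W) = W - 30 = -30 + W)
1/(w(7) + 33808) = 1/((-30 + 7) + 33808) = 1/(-23 + 33808) = 1/33785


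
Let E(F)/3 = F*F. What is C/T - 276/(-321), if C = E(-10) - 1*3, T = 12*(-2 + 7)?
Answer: 12433/2140 ≈ 5.8098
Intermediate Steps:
E(F) = 3*F² (E(F) = 3*(F*F) = 3*F²)
T = 60 (T = 12*5 = 60)
C = 297 (C = 3*(-10)² - 1*3 = 3*100 - 3 = 300 - 3 = 297)
C/T - 276/(-321) = 297/60 - 276/(-321) = 297*(1/60) - 276*(-1/321) = 99/20 + 92/107 = 12433/2140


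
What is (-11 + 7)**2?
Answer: 16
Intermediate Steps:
(-11 + 7)**2 = (-4)**2 = 16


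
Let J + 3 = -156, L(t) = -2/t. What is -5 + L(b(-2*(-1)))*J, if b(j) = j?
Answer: 154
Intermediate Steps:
J = -159 (J = -3 - 156 = -159)
-5 + L(b(-2*(-1)))*J = -5 - 2/((-2*(-1)))*(-159) = -5 - 2/2*(-159) = -5 - 2*½*(-159) = -5 - 1*(-159) = -5 + 159 = 154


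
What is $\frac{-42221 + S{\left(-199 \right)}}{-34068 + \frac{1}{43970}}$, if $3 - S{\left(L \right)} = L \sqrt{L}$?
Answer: $\frac{1856325460}{1497969959} - \frac{8750030 i \sqrt{199}}{1497969959} \approx 1.2392 - 0.082401 i$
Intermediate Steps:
$S{\left(L \right)} = 3 - L^{\frac{3}{2}}$ ($S{\left(L \right)} = 3 - L \sqrt{L} = 3 - L^{\frac{3}{2}}$)
$\frac{-42221 + S{\left(-199 \right)}}{-34068 + \frac{1}{43970}} = \frac{-42221 + \left(3 - \left(-199\right)^{\frac{3}{2}}\right)}{-34068 + \frac{1}{43970}} = \frac{-42221 + \left(3 - - 199 i \sqrt{199}\right)}{-34068 + \frac{1}{43970}} = \frac{-42221 + \left(3 + 199 i \sqrt{199}\right)}{- \frac{1497969959}{43970}} = \left(-42218 + 199 i \sqrt{199}\right) \left(- \frac{43970}{1497969959}\right) = \frac{1856325460}{1497969959} - \frac{8750030 i \sqrt{199}}{1497969959}$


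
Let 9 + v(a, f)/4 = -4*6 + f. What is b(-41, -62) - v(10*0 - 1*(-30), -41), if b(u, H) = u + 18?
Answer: 273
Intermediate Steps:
b(u, H) = 18 + u
v(a, f) = -132 + 4*f (v(a, f) = -36 + 4*(-4*6 + f) = -36 + 4*(-24 + f) = -36 + (-96 + 4*f) = -132 + 4*f)
b(-41, -62) - v(10*0 - 1*(-30), -41) = (18 - 41) - (-132 + 4*(-41)) = -23 - (-132 - 164) = -23 - 1*(-296) = -23 + 296 = 273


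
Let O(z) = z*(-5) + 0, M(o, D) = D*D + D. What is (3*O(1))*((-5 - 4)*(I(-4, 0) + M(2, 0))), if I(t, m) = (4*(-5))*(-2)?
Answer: 5400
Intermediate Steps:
M(o, D) = D + D**2 (M(o, D) = D**2 + D = D + D**2)
I(t, m) = 40 (I(t, m) = -20*(-2) = 40)
O(z) = -5*z (O(z) = -5*z + 0 = -5*z)
(3*O(1))*((-5 - 4)*(I(-4, 0) + M(2, 0))) = (3*(-5*1))*((-5 - 4)*(40 + 0*(1 + 0))) = (3*(-5))*(-9*(40 + 0*1)) = -(-135)*(40 + 0) = -(-135)*40 = -15*(-360) = 5400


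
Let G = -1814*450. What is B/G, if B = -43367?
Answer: 43367/816300 ≈ 0.053126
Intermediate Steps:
G = -816300
B/G = -43367/(-816300) = -43367*(-1/816300) = 43367/816300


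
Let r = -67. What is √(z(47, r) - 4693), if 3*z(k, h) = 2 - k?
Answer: 2*I*√1177 ≈ 68.615*I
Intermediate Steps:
z(k, h) = ⅔ - k/3 (z(k, h) = (2 - k)/3 = ⅔ - k/3)
√(z(47, r) - 4693) = √((⅔ - ⅓*47) - 4693) = √((⅔ - 47/3) - 4693) = √(-15 - 4693) = √(-4708) = 2*I*√1177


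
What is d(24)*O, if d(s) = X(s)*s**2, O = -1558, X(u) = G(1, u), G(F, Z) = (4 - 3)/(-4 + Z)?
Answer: -224352/5 ≈ -44870.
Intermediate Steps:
G(F, Z) = 1/(-4 + Z)
X(u) = 1/(-4 + u)
d(s) = s**2/(-4 + s)
d(24)*O = (24**2/(-4 + 24))*(-1558) = (576/20)*(-1558) = (576*(1/20))*(-1558) = (144/5)*(-1558) = -224352/5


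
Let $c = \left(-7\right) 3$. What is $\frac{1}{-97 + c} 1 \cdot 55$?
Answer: $- \frac{55}{118} \approx -0.4661$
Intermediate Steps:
$c = -21$
$\frac{1}{-97 + c} 1 \cdot 55 = \frac{1}{-97 - 21} \cdot 1 \cdot 55 = \frac{1}{-118} \cdot 1 \cdot 55 = \left(- \frac{1}{118}\right) 1 \cdot 55 = \left(- \frac{1}{118}\right) 55 = - \frac{55}{118}$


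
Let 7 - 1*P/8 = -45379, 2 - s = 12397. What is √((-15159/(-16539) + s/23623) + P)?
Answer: 2*√1539566519447825399626/130233599 ≈ 602.57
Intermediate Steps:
s = -12395 (s = 2 - 1*12397 = 2 - 12397 = -12395)
P = 363088 (P = 56 - 8*(-45379) = 56 + 363032 = 363088)
√((-15159/(-16539) + s/23623) + P) = √((-15159/(-16539) - 12395/23623) + 363088) = √((-15159*(-1/16539) - 12395*1/23623) + 363088) = √((5053/5513 - 12395/23623) + 363088) = √(51033384/130233599 + 363088) = √(47286308027096/130233599) = 2*√1539566519447825399626/130233599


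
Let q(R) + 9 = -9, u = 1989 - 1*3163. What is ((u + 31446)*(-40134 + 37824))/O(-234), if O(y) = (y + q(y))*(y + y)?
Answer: -208120/351 ≈ -592.93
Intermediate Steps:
u = -1174 (u = 1989 - 3163 = -1174)
q(R) = -18 (q(R) = -9 - 9 = -18)
O(y) = 2*y*(-18 + y) (O(y) = (y - 18)*(y + y) = (-18 + y)*(2*y) = 2*y*(-18 + y))
((u + 31446)*(-40134 + 37824))/O(-234) = ((-1174 + 31446)*(-40134 + 37824))/((2*(-234)*(-18 - 234))) = (30272*(-2310))/((2*(-234)*(-252))) = -69928320/117936 = -69928320*1/117936 = -208120/351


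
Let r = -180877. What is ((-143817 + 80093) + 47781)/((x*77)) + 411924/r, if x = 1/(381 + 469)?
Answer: -2451195427498/13927529 ≈ -1.7600e+5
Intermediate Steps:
x = 1/850 ≈ 0.0011765
((-143817 + 80093) + 47781)/((x*77)) + 411924/r = ((-143817 + 80093) + 47781)/(((1/850)*77)) + 411924/(-180877) = (-63724 + 47781)/(77/850) + 411924*(-1/180877) = -15943*850/77 - 411924/180877 = -13551550/77 - 411924/180877 = -2451195427498/13927529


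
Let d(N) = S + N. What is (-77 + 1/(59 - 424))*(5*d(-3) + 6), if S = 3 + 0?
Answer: -168636/365 ≈ -462.02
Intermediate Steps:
S = 3
d(N) = 3 + N
(-77 + 1/(59 - 424))*(5*d(-3) + 6) = (-77 + 1/(59 - 424))*(5*(3 - 3) + 6) = (-77 + 1/(-365))*(5*0 + 6) = (-77 - 1/365)*(0 + 6) = -28106/365*6 = -168636/365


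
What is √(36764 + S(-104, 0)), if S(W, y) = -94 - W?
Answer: 9*√454 ≈ 191.77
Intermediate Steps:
√(36764 + S(-104, 0)) = √(36764 + (-94 - 1*(-104))) = √(36764 + (-94 + 104)) = √(36764 + 10) = √36774 = 9*√454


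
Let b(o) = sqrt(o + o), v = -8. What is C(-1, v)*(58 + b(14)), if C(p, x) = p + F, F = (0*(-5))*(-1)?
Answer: -58 - 2*sqrt(7) ≈ -63.292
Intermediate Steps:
F = 0 (F = 0*(-1) = 0)
C(p, x) = p (C(p, x) = p + 0 = p)
b(o) = sqrt(2)*sqrt(o) (b(o) = sqrt(2*o) = sqrt(2)*sqrt(o))
C(-1, v)*(58 + b(14)) = -(58 + sqrt(2)*sqrt(14)) = -(58 + 2*sqrt(7)) = -58 - 2*sqrt(7)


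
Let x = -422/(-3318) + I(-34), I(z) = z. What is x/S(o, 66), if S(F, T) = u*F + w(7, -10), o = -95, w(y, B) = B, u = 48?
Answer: 11239/1516326 ≈ 0.0074120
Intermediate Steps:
S(F, T) = -10 + 48*F (S(F, T) = 48*F - 10 = -10 + 48*F)
x = -56195/1659 (x = -422/(-3318) - 34 = -422*(-1/3318) - 34 = 211/1659 - 34 = -56195/1659 ≈ -33.873)
x/S(o, 66) = -56195/(1659*(-10 + 48*(-95))) = -56195/(1659*(-10 - 4560)) = -56195/1659/(-4570) = -56195/1659*(-1/4570) = 11239/1516326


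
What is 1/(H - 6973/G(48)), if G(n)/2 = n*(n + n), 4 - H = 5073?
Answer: -9216/46722877 ≈ -0.00019725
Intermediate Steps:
H = -5069 (H = 4 - 1*5073 = 4 - 5073 = -5069)
G(n) = 4*n² (G(n) = 2*(n*(n + n)) = 2*(n*(2*n)) = 2*(2*n²) = 4*n²)
1/(H - 6973/G(48)) = 1/(-5069 - 6973/(4*48²)) = 1/(-5069 - 6973/(4*2304)) = 1/(-5069 - 6973/9216) = 1/(-46722877/9216) = -9216/46722877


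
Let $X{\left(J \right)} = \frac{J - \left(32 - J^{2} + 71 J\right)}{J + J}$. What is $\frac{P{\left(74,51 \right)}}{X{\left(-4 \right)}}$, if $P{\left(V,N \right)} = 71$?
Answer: $- \frac{71}{33} \approx -2.1515$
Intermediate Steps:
$X{\left(J \right)} = \frac{-32 + J^{2} - 70 J}{2 J}$ ($X{\left(J \right)} = \frac{J - \left(32 - J^{2} + 71 J\right)}{2 J} = \left(-32 + J^{2} - 70 J\right) \frac{1}{2 J} = \frac{-32 + J^{2} - 70 J}{2 J}$)
$\frac{P{\left(74,51 \right)}}{X{\left(-4 \right)}} = \frac{71}{-35 + \frac{1}{2} \left(-4\right) - \frac{16}{-4}} = \frac{71}{-35 - 2 - -4} = \frac{71}{-35 - 2 + 4} = \frac{71}{-33} = 71 \left(- \frac{1}{33}\right) = - \frac{71}{33}$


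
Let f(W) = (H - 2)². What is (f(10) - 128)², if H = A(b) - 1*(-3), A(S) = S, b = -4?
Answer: 14161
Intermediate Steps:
H = -1 (H = -4 - 1*(-3) = -4 + 3 = -1)
f(W) = 9 (f(W) = (-1 - 2)² = (-3)² = 9)
(f(10) - 128)² = (9 - 128)² = (-119)² = 14161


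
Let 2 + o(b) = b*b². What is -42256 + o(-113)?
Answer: -1485155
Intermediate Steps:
o(b) = -2 + b³ (o(b) = -2 + b*b² = -2 + b³)
-42256 + o(-113) = -42256 + (-2 + (-113)³) = -42256 + (-2 - 1442897) = -42256 - 1442899 = -1485155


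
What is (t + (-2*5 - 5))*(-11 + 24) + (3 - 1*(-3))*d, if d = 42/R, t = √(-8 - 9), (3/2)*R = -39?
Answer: -2661/13 + 13*I*√17 ≈ -204.69 + 53.6*I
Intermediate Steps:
R = -26 (R = (⅔)*(-39) = -26)
t = I*√17 (t = √(-17) = I*√17 ≈ 4.1231*I)
d = -21/13 (d = 42/(-26) = 42*(-1/26) = -21/13 ≈ -1.6154)
(t + (-2*5 - 5))*(-11 + 24) + (3 - 1*(-3))*d = (I*√17 + (-2*5 - 5))*(-11 + 24) + (3 - 1*(-3))*(-21/13) = (I*√17 + (-10 - 5))*13 + (3 + 3)*(-21/13) = (I*√17 - 15)*13 + 6*(-21/13) = (-15 + I*√17)*13 - 126/13 = (-195 + 13*I*√17) - 126/13 = -2661/13 + 13*I*√17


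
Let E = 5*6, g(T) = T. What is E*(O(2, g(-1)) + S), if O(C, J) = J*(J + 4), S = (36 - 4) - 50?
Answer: -630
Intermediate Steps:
S = -18 (S = 32 - 50 = -18)
O(C, J) = J*(4 + J)
E = 30
E*(O(2, g(-1)) + S) = 30*(-(4 - 1) - 18) = 30*(-1*3 - 18) = 30*(-3 - 18) = 30*(-21) = -630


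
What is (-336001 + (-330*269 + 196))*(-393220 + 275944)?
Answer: 49792457700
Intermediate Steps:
(-336001 + (-330*269 + 196))*(-393220 + 275944) = (-336001 + (-88770 + 196))*(-117276) = (-336001 - 88574)*(-117276) = -424575*(-117276) = 49792457700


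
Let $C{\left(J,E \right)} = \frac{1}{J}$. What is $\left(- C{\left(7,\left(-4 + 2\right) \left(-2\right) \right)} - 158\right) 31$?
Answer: $- \frac{34317}{7} \approx -4902.4$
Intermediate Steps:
$\left(- C{\left(7,\left(-4 + 2\right) \left(-2\right) \right)} - 158\right) 31 = \left(- \frac{1}{7} - 158\right) 31 = \left(- \frac{1107}{7}\right) 31 = - \frac{34317}{7}$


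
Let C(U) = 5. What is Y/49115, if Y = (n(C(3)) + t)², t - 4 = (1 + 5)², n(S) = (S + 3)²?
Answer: 10816/49115 ≈ 0.22022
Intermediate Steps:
n(S) = (3 + S)²
t = 40 (t = 4 + (1 + 5)² = 4 + 6² = 4 + 36 = 40)
Y = 10816 (Y = ((3 + 5)² + 40)² = (8² + 40)² = (64 + 40)² = 104² = 10816)
Y/49115 = 10816/49115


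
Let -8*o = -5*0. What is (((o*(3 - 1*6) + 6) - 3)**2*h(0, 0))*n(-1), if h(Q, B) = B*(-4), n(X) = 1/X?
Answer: 0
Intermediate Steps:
o = 0 (o = -(-5)*0/8 = -1/8*0 = 0)
h(Q, B) = -4*B
(((o*(3 - 1*6) + 6) - 3)**2*h(0, 0))*n(-1) = (((0*(3 - 1*6) + 6) - 3)**2*(-4*0))/(-1) = (((0*(3 - 6) + 6) - 3)**2*0)*(-1) = (((0*(-3) + 6) - 3)**2*0)*(-1) = (((0 + 6) - 3)**2*0)*(-1) = ((6 - 3)**2*0)*(-1) = (3**2*0)*(-1) = (9*0)*(-1) = 0*(-1) = 0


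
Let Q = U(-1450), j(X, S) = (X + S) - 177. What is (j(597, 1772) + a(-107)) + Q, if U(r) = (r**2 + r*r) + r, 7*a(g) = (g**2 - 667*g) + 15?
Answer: 29523027/7 ≈ 4.2176e+6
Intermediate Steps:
a(g) = 15/7 - 667*g/7 + g**2/7 (a(g) = ((g**2 - 667*g) + 15)/7 = (15 + g**2 - 667*g)/7 = 15/7 - 667*g/7 + g**2/7)
j(X, S) = -177 + S + X (j(X, S) = (S + X) - 177 = -177 + S + X)
U(r) = r + 2*r**2 (U(r) = (r**2 + r**2) + r = 2*r**2 + r = r + 2*r**2)
Q = 4203550 (Q = -1450*(1 + 2*(-1450)) = -1450*(1 - 2900) = -1450*(-2899) = 4203550)
(j(597, 1772) + a(-107)) + Q = ((-177 + 1772 + 597) + (15/7 - 667/7*(-107) + (1/7)*(-107)**2)) + 4203550 = (2192 + (15/7 + 71369/7 + (1/7)*11449)) + 4203550 = (2192 + (15/7 + 71369/7 + 11449/7)) + 4203550 = (2192 + 82833/7) + 4203550 = 98177/7 + 4203550 = 29523027/7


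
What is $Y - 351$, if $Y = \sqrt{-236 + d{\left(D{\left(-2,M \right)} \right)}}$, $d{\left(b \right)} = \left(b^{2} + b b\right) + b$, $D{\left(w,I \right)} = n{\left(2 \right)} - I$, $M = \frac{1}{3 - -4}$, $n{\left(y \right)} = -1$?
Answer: $-351 + \frac{26 i \sqrt{17}}{7} \approx -351.0 + 15.314 i$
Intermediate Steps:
$M = \frac{1}{7}$ ($M = \frac{1}{3 + 4} = \frac{1}{7} \approx 0.14286$)
$D{\left(w,I \right)} = -1 - I$
$d{\left(b \right)} = b + 2 b^{2}$ ($d{\left(b \right)} = \left(b^{2} + b^{2}\right) + b = 2 b^{2} + b = b + 2 b^{2}$)
$Y = \frac{26 i \sqrt{17}}{7}$ ($Y = \sqrt{-236 + \left(-1 - \frac{1}{7}\right) \left(1 + 2 \left(-1 - \frac{1}{7}\right)\right)} = \sqrt{-236 - \frac{8 \left(1 + 2 \left(- \frac{8}{7}\right)\right)}{7}} = \sqrt{-236 - \frac{8 \left(1 - \frac{16}{7}\right)}{7}} = \sqrt{-236 - - \frac{72}{49}} = \sqrt{-236 + \frac{72}{49}} = \sqrt{- \frac{11492}{49}} = \frac{26 i \sqrt{17}}{7} \approx 15.314 i$)
$Y - 351 = \frac{26 i \sqrt{17}}{7} - 351 = -351 + \frac{26 i \sqrt{17}}{7}$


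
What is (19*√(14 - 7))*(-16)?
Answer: -304*√7 ≈ -804.31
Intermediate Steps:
(19*√(14 - 7))*(-16) = (19*√7)*(-16) = -304*√7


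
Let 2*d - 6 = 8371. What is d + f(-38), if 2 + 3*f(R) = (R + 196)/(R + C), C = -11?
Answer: 1230907/294 ≈ 4186.8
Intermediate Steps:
d = 8377/2 (d = 3 + (1/2)*8371 = 3 + 8371/2 = 8377/2 ≈ 4188.5)
f(R) = -2/3 + (196 + R)/(3*(-11 + R)) (f(R) = -2/3 + ((R + 196)/(R - 11))/3 = -2/3 + ((196 + R)/(-11 + R))/3 = -2/3 + (196 + R)/(3*(-11 + R)))
d + f(-38) = 8377/2 + (218 - 1*(-38))/(3*(-11 - 38)) = 8377/2 + (1/3)*(218 + 38)/(-49) = 8377/2 + (1/3)*(-1/49)*256 = 8377/2 - 256/147 = 1230907/294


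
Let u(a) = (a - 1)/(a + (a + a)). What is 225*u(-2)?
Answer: 225/2 ≈ 112.50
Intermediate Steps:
u(a) = (-1 + a)/(3*a) (u(a) = (-1 + a)/(a + 2*a) = (-1 + a)/((3*a)) = (-1 + a)*(1/(3*a)) = (-1 + a)/(3*a))
225*u(-2) = 225*((1/3)*(-1 - 2)/(-2)) = 225*((1/3)*(-1/2)*(-3)) = 225*(1/2) = 225/2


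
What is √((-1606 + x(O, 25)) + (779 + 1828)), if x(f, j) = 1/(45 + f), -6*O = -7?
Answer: √76807391/277 ≈ 31.639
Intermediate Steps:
O = 7/6 (O = -⅙*(-7) = 7/6 ≈ 1.1667)
√((-1606 + x(O, 25)) + (779 + 1828)) = √((-1606 + 1/(45 + 7/6)) + (779 + 1828)) = √((-1606 + 1/(277/6)) + 2607) = √((-1606 + 6/277) + 2607) = √(-444856/277 + 2607) = √(277283/277) = √76807391/277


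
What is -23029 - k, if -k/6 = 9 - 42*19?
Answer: -27763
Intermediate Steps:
k = 4734 (k = -6*(9 - 42*19) = -6*(9 - 798) = -6*(-789) = 4734)
-23029 - k = -23029 - 1*4734 = -23029 - 4734 = -27763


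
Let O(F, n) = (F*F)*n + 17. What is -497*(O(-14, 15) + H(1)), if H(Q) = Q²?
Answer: -1470126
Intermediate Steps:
O(F, n) = 17 + n*F² (O(F, n) = F²*n + 17 = n*F² + 17 = 17 + n*F²)
-497*(O(-14, 15) + H(1)) = -497*((17 + 15*(-14)²) + 1²) = -497*((17 + 15*196) + 1) = -497*((17 + 2940) + 1) = -497*(2957 + 1) = -497*2958 = -1470126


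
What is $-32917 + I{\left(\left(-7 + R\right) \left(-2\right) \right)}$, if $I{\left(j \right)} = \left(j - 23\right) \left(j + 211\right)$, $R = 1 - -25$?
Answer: $-43470$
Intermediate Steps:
$R = 26$ ($R = 1 + 25 = 26$)
$I{\left(j \right)} = \left(-23 + j\right) \left(211 + j\right)$
$-32917 + I{\left(\left(-7 + R\right) \left(-2\right) \right)} = -32917 + \left(-4853 + \left(\left(-7 + 26\right) \left(-2\right)\right)^{2} + 188 \left(-7 + 26\right) \left(-2\right)\right) = -32917 + \left(-4853 + \left(19 \left(-2\right)\right)^{2} + 188 \cdot 19 \left(-2\right)\right) = -32917 + \left(-4853 + \left(-38\right)^{2} + 188 \left(-38\right)\right) = -32917 - 10553 = -43470$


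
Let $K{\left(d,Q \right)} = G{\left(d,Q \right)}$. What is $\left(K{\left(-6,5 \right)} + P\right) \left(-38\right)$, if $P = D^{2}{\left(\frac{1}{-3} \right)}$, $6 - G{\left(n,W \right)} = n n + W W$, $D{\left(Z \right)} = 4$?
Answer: $1482$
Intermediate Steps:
$G{\left(n,W \right)} = 6 - W^{2} - n^{2}$ ($G{\left(n,W \right)} = 6 - \left(n n + W W\right) = 6 - \left(n^{2} + W^{2}\right) = 6 - \left(W^{2} + n^{2}\right) = 6 - W^{2} - n^{2}$)
$K{\left(d,Q \right)} = 6 - Q^{2} - d^{2}$
$P = 16$ ($P = 4^{2} = 16$)
$\left(K{\left(-6,5 \right)} + P\right) \left(-38\right) = \left(\left(6 - 5^{2} - \left(-6\right)^{2}\right) + 16\right) \left(-38\right) = \left(\left(6 - 25 - 36\right) + 16\right) \left(-38\right) = \left(-55 + 16\right) \left(-38\right) = \left(-39\right) \left(-38\right) = 1482$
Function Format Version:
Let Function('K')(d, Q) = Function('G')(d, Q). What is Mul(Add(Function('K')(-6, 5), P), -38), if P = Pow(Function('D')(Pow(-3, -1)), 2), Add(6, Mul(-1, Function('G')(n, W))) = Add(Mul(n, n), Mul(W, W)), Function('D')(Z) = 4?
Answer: 1482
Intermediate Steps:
Function('G')(n, W) = Add(6, Mul(-1, Pow(W, 2)), Mul(-1, Pow(n, 2))) (Function('G')(n, W) = Add(6, Mul(-1, Add(Mul(n, n), Mul(W, W)))) = Add(6, Mul(-1, Add(Pow(n, 2), Pow(W, 2)))) = Add(6, Mul(-1, Add(Pow(W, 2), Pow(n, 2)))) = Add(6, Add(Mul(-1, Pow(W, 2)), Mul(-1, Pow(n, 2)))) = Add(6, Mul(-1, Pow(W, 2)), Mul(-1, Pow(n, 2))))
Function('K')(d, Q) = Add(6, Mul(-1, Pow(Q, 2)), Mul(-1, Pow(d, 2)))
P = 16 (P = Pow(4, 2) = 16)
Mul(Add(Function('K')(-6, 5), P), -38) = Mul(Add(Add(6, Mul(-1, Pow(5, 2)), Mul(-1, Pow(-6, 2))), 16), -38) = Mul(Add(Add(6, Mul(-1, 25), Mul(-1, 36)), 16), -38) = Mul(Add(Add(6, -25, -36), 16), -38) = Mul(Add(-55, 16), -38) = Mul(-39, -38) = 1482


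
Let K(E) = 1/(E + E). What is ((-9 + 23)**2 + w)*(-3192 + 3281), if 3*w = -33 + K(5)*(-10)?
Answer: 49306/3 ≈ 16435.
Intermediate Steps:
K(E) = 1/(2*E)
w = -34/3 (w = (-33 + ((1/2)/5)*(-10))/3 = (-33 + ((1/2)*(1/5))*(-10))/3 = (-33 + (1/10)*(-10))/3 = (-33 - 1)/3 = (1/3)*(-34) = -34/3 ≈ -11.333)
((-9 + 23)**2 + w)*(-3192 + 3281) = ((-9 + 23)**2 - 34/3)*(-3192 + 3281) = (14**2 - 34/3)*89 = (196 - 34/3)*89 = (554/3)*89 = 49306/3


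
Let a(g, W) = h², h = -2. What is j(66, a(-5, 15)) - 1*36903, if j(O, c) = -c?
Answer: -36907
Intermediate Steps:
a(g, W) = 4 (a(g, W) = (-2)² = 4)
j(66, a(-5, 15)) - 1*36903 = -1*4 - 1*36903 = -4 - 36903 = -36907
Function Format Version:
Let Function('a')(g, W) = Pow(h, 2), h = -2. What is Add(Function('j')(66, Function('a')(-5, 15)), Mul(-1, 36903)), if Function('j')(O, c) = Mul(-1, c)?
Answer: -36907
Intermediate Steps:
Function('a')(g, W) = 4 (Function('a')(g, W) = Pow(-2, 2) = 4)
Add(Function('j')(66, Function('a')(-5, 15)), Mul(-1, 36903)) = Add(Mul(-1, 4), Mul(-1, 36903)) = Add(-4, -36903) = -36907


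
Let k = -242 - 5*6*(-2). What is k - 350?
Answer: -532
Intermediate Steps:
k = -182 (k = -242 - 30*(-2) = -242 - 1*(-60) = -242 + 60 = -182)
k - 350 = -182 - 350 = -532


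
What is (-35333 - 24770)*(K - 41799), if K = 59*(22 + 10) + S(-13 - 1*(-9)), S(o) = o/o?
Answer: 2398710730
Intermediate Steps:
S(o) = 1
K = 1889 (K = 59*(22 + 10) + 1 = 59*32 + 1 = 1888 + 1 = 1889)
(-35333 - 24770)*(K - 41799) = (-35333 - 24770)*(1889 - 41799) = -60103*(-39910) = 2398710730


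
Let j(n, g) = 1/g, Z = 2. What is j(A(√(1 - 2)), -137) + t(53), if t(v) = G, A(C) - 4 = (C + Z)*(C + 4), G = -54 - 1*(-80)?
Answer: 3561/137 ≈ 25.993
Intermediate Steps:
G = 26 (G = -54 + 80 = 26)
A(C) = 4 + (2 + C)*(4 + C) (A(C) = 4 + (C + 2)*(C + 4) = 4 + (2 + C)*(4 + C))
t(v) = 26
j(A(√(1 - 2)), -137) + t(53) = 1/(-137) + 26 = -1/137 + 26 = 3561/137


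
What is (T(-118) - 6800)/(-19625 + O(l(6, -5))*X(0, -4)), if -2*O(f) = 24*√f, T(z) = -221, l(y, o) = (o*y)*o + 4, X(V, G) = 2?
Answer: 8105125/22650113 - 9912*√154/22650113 ≈ 0.35241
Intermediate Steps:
l(y, o) = 4 + y*o² (l(y, o) = y*o² + 4 = 4 + y*o²)
O(f) = -12*√f
(T(-118) - 6800)/(-19625 + O(l(6, -5))*X(0, -4)) = (-221 - 6800)/(-19625 - 12*√(4 + 6*(-5)²)*2) = -7021/(-19625 - 12*√(4 + 6*25)*2) = -7021/(-19625 - 12*√(4 + 150)*2) = -7021/(-19625 - 12*√154*2) = -7021/(-19625 - 24*√154)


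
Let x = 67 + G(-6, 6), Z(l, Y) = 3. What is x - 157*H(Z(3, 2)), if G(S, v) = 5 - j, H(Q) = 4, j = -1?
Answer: -555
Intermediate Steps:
G(S, v) = 6 (G(S, v) = 5 - 1*(-1) = 5 + 1 = 6)
x = 73 (x = 67 + 6 = 73)
x - 157*H(Z(3, 2)) = 73 - 157*4 = 73 - 628 = -555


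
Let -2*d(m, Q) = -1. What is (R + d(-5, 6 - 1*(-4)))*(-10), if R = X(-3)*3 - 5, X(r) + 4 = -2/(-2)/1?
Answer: 135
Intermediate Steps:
X(r) = -3 (X(r) = -4 - 2/(-2)/1 = -4 - 2*(-1/2)*1 = -4 + 1*1 = -4 + 1 = -3)
d(m, Q) = 1/2 (d(m, Q) = -1/2*(-1) = 1/2)
R = -14 (R = -3*3 - 5 = -9 - 5 = -14)
(R + d(-5, 6 - 1*(-4)))*(-10) = (-14 + 1/2)*(-10) = -27/2*(-10) = 135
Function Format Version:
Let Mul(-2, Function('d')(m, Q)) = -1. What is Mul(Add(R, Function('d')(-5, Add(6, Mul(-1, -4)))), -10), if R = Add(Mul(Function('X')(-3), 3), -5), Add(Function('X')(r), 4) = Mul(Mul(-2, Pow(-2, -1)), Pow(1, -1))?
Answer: 135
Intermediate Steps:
Function('X')(r) = -3 (Function('X')(r) = Add(-4, Mul(Mul(-2, Pow(-2, -1)), Pow(1, -1))) = Add(-4, Mul(Mul(-2, Rational(-1, 2)), 1)) = Add(-4, Mul(1, 1)) = Add(-4, 1) = -3)
Function('d')(m, Q) = Rational(1, 2) (Function('d')(m, Q) = Mul(Rational(-1, 2), -1) = Rational(1, 2))
R = -14 (R = Add(Mul(-3, 3), -5) = Add(-9, -5) = -14)
Mul(Add(R, Function('d')(-5, Add(6, Mul(-1, -4)))), -10) = Mul(Add(-14, Rational(1, 2)), -10) = Mul(Rational(-27, 2), -10) = 135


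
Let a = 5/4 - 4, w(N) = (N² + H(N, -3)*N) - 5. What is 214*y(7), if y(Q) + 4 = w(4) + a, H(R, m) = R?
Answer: 8667/2 ≈ 4333.5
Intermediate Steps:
w(N) = -5 + 2*N² (w(N) = (N² + N*N) - 5 = (N² + N²) - 5 = 2*N² - 5 = -5 + 2*N²)
a = -11/4 (a = 5*(¼) - 4 = 5/4 - 4 = -11/4 ≈ -2.7500)
y(Q) = 81/4 (y(Q) = -4 + ((-5 + 2*4²) - 11/4) = -4 + ((-5 + 2*16) - 11/4) = -4 + ((-5 + 32) - 11/4) = -4 + (27 - 11/4) = -4 + 97/4 = 81/4)
214*y(7) = 214*(81/4) = 8667/2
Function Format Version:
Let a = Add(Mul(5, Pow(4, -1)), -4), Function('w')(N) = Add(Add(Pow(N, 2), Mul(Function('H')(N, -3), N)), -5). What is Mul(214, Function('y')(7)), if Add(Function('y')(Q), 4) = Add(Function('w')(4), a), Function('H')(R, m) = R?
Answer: Rational(8667, 2) ≈ 4333.5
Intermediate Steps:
Function('w')(N) = Add(-5, Mul(2, Pow(N, 2))) (Function('w')(N) = Add(Add(Pow(N, 2), Mul(N, N)), -5) = Add(Add(Pow(N, 2), Pow(N, 2)), -5) = Add(Mul(2, Pow(N, 2)), -5) = Add(-5, Mul(2, Pow(N, 2))))
a = Rational(-11, 4) (a = Add(Mul(5, Rational(1, 4)), -4) = Add(Rational(5, 4), -4) = Rational(-11, 4) ≈ -2.7500)
Function('y')(Q) = Rational(81, 4) (Function('y')(Q) = Add(-4, Add(Add(-5, Mul(2, Pow(4, 2))), Rational(-11, 4))) = Add(-4, Add(Add(-5, Mul(2, 16)), Rational(-11, 4))) = Add(-4, Add(Add(-5, 32), Rational(-11, 4))) = Add(-4, Add(27, Rational(-11, 4))) = Add(-4, Rational(97, 4)) = Rational(81, 4))
Mul(214, Function('y')(7)) = Mul(214, Rational(81, 4)) = Rational(8667, 2)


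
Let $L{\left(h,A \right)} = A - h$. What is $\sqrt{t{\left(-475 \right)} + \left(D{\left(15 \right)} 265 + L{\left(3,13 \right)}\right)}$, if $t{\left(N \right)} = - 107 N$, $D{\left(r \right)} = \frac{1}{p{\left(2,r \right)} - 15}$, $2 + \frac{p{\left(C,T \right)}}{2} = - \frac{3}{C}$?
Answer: $\frac{\sqrt{24598310}}{22} \approx 225.44$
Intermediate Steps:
$p{\left(C,T \right)} = -4 - \frac{6}{C}$ ($p{\left(C,T \right)} = -4 + 2 \left(- \frac{3}{C}\right) = -4 - \frac{6}{C}$)
$D{\left(r \right)} = - \frac{1}{22}$ ($D{\left(r \right)} = \frac{1}{\left(-4 - \frac{6}{2}\right) - 15} = \frac{1}{\left(-4 - 3\right) - 15} = \frac{1}{-7 - 15} = \frac{1}{-22} = - \frac{1}{22}$)
$\sqrt{t{\left(-475 \right)} + \left(D{\left(15 \right)} 265 + L{\left(3,13 \right)}\right)} = \sqrt{\left(-107\right) \left(-475\right) + \left(\left(- \frac{1}{22}\right) 265 + \left(13 - 3\right)\right)} = \sqrt{50825 + \left(- \frac{265}{22} + \left(13 - 3\right)\right)} = \sqrt{50825 + \left(- \frac{265}{22} + 10\right)} = \sqrt{50825 - \frac{45}{22}} = \sqrt{\frac{1118105}{22}} = \frac{\sqrt{24598310}}{22}$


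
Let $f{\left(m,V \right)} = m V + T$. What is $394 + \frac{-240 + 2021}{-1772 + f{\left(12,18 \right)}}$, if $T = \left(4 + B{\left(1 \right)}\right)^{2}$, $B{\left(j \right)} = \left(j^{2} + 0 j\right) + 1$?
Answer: $\frac{597099}{1520} \approx 392.83$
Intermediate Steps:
$B{\left(j \right)} = 1 + j^{2}$ ($B{\left(j \right)} = \left(j^{2} + 0\right) + 1 = j^{2} + 1 = 1 + j^{2}$)
$T = 36$ ($T = \left(4 + \left(1 + 1^{2}\right)\right)^{2} = \left(4 + \left(1 + 1\right)\right)^{2} = \left(4 + 2\right)^{2} = 6^{2} = 36$)
$f{\left(m,V \right)} = 36 + V m$ ($f{\left(m,V \right)} = m V + 36 = V m + 36 = 36 + V m$)
$394 + \frac{-240 + 2021}{-1772 + f{\left(12,18 \right)}} = 394 + \frac{-240 + 2021}{-1772 + \left(36 + 18 \cdot 12\right)} = 394 + \frac{1781}{-1772 + \left(36 + 216\right)} = 394 + \frac{1781}{-1772 + 252} = 394 + \frac{1781}{-1520} = 394 + 1781 \left(- \frac{1}{1520}\right) = 394 - \frac{1781}{1520} = \frac{597099}{1520}$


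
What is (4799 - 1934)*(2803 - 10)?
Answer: 8001945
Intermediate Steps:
(4799 - 1934)*(2803 - 10) = 2865*2793 = 8001945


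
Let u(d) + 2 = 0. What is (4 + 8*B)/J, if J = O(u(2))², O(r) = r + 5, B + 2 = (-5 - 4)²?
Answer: 212/3 ≈ 70.667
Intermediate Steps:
u(d) = -2 (u(d) = -2 + 0 = -2)
B = 79 (B = -2 + (-5 - 4)² = -2 + (-9)² = -2 + 81 = 79)
O(r) = 5 + r
J = 9 (J = (5 - 2)² = 3² = 9)
(4 + 8*B)/J = (4 + 8*79)/9 = (4 + 632)*(⅑) = 636*(⅑) = 212/3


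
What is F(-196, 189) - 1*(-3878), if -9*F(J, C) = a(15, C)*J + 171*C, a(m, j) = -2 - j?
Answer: -34853/9 ≈ -3872.6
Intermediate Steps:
F(J, C) = -19*C - J*(-2 - C)/9 (F(J, C) = -((-2 - C)*J + 171*C)/9 = -(J*(-2 - C) + 171*C)/9 = -(171*C + J*(-2 - C))/9 = -19*C - J*(-2 - C)/9)
F(-196, 189) - 1*(-3878) = (-19*189 + (⅑)*(-196)*(2 + 189)) - 1*(-3878) = (-3591 + (⅑)*(-196)*191) + 3878 = (-3591 - 37436/9) + 3878 = -69755/9 + 3878 = -34853/9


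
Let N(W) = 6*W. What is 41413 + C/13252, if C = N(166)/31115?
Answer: 4269017485184/103083995 ≈ 41413.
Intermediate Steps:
C = 996/31115 (C = (6*166)/31115 = 996*(1/31115) = 996/31115 ≈ 0.032010)
41413 + C/13252 = 41413 + (996/31115)/13252 = 41413 + (996/31115)*(1/13252) = 41413 + 249/103083995 = 4269017485184/103083995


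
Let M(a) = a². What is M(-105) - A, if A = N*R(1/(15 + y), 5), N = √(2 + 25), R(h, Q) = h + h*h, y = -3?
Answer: 11025 - 13*√3/48 ≈ 11025.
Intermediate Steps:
R(h, Q) = h + h²
N = 3*√3 (N = √27 = 3*√3 ≈ 5.1962)
A = 13*√3/48 (A = (3*√3)*((1 + 1/(15 - 3))/(15 - 3)) = (3*√3)*((1 + 1/12)/12) = (3*√3)*((1/12)*(13/12)) = (3*√3)*(13/144) = 13*√3/48 ≈ 0.46910)
M(-105) - A = (-105)² - 13*√3/48 = 11025 - 13*√3/48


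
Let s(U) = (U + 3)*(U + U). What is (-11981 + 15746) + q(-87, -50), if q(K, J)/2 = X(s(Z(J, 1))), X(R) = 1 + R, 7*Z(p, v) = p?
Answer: 190383/49 ≈ 3885.4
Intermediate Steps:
Z(p, v) = p/7
s(U) = 2*U*(3 + U) (s(U) = (3 + U)*(2*U) = 2*U*(3 + U))
q(K, J) = 2 + 4*J*(3 + J/7)/7 (q(K, J) = 2*(1 + 2*(J/7)*(3 + J/7)) = 2*(1 + 2*J*(3 + J/7)/7) = 2 + 4*J*(3 + J/7)/7)
(-11981 + 15746) + q(-87, -50) = (-11981 + 15746) + (2 + (4/49)*(-50)*(21 - 50)) = 3765 + (2 + (4/49)*(-50)*(-29)) = 3765 + (2 + 5800/49) = 3765 + 5898/49 = 190383/49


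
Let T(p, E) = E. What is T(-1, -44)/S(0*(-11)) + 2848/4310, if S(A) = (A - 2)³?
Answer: 26553/4310 ≈ 6.1608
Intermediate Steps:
S(A) = (-2 + A)³
T(-1, -44)/S(0*(-11)) + 2848/4310 = -44/(-2 + 0*(-11))³ + 2848/4310 = -44/(-2 + 0)³ + 2848*(1/4310) = -44/((-2)³) + 1424/2155 = -44/(-8) + 1424/2155 = -44*(-⅛) + 1424/2155 = 11/2 + 1424/2155 = 26553/4310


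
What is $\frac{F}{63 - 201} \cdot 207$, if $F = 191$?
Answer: $- \frac{573}{2} \approx -286.5$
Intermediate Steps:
$\frac{F}{63 - 201} \cdot 207 = \frac{1}{63 - 201} \cdot 191 \cdot 207 = \frac{1}{-138} \cdot 191 \cdot 207 = \left(- \frac{1}{138}\right) 191 \cdot 207 = \left(- \frac{191}{138}\right) 207 = - \frac{573}{2}$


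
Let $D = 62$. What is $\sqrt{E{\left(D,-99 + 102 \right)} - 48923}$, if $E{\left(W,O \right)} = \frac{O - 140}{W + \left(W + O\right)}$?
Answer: $\frac{i \sqrt{789096466}}{127} \approx 221.19 i$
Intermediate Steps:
$E{\left(W,O \right)} = \frac{-140 + O}{O + 2 W}$ ($E{\left(W,O \right)} = \frac{-140 + O}{W + \left(O + W\right)} = \frac{-140 + O}{O + 2 W}$)
$\sqrt{E{\left(D,-99 + 102 \right)} - 48923} = \sqrt{\frac{-140 + \left(-99 + 102\right)}{\left(-99 + 102\right) + 2 \cdot 62} - 48923} = \sqrt{\frac{-140 + 3}{3 + 124} - 48923} = \sqrt{\frac{1}{127} \left(-137\right) - 48923} = \sqrt{- \frac{137}{127} - 48923} = \sqrt{- \frac{6213358}{127}} = \frac{i \sqrt{789096466}}{127}$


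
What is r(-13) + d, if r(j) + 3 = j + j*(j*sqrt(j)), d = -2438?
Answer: -2454 + 169*I*sqrt(13) ≈ -2454.0 + 609.34*I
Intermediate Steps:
r(j) = -3 + j + j**(5/2) (r(j) = -3 + (j + j*(j*sqrt(j))) = -3 + (j + j*j**(3/2)) = -3 + (j + j**(5/2)) = -3 + j + j**(5/2))
r(-13) + d = (-3 - 13 + (-13)**(5/2)) - 2438 = (-3 - 13 + 169*I*sqrt(13)) - 2438 = (-16 + 169*I*sqrt(13)) - 2438 = -2454 + 169*I*sqrt(13)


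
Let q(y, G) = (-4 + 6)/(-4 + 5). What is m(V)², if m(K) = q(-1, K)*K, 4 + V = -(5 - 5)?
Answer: 64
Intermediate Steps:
q(y, G) = 2 (q(y, G) = 2/1 = 2*1 = 2)
V = -4 (V = -4 - (5 - 5) = -4 - 1*0 = -4 + 0 = -4)
m(K) = 2*K
m(V)² = (2*(-4))² = (-8)² = 64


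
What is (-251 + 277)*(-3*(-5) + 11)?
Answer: 676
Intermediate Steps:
(-251 + 277)*(-3*(-5) + 11) = 26*(15 + 11) = 26*26 = 676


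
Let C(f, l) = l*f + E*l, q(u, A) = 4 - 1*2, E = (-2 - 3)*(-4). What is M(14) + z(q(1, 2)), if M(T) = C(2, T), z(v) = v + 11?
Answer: 321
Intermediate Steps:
E = 20 (E = -5*(-4) = 20)
q(u, A) = 2 (q(u, A) = 4 - 2 = 2)
z(v) = 11 + v
C(f, l) = 20*l + f*l (C(f, l) = l*f + 20*l = f*l + 20*l = 20*l + f*l)
M(T) = 22*T (M(T) = T*(20 + 2) = T*22 = 22*T)
M(14) + z(q(1, 2)) = 22*14 + (11 + 2) = 308 + 13 = 321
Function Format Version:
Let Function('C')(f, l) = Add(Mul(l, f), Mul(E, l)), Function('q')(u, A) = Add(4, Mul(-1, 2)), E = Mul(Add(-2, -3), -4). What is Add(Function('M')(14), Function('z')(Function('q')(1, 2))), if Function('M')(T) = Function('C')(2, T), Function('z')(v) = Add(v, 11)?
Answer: 321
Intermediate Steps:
E = 20 (E = Mul(-5, -4) = 20)
Function('q')(u, A) = 2 (Function('q')(u, A) = Add(4, -2) = 2)
Function('z')(v) = Add(11, v)
Function('C')(f, l) = Add(Mul(20, l), Mul(f, l)) (Function('C')(f, l) = Add(Mul(l, f), Mul(20, l)) = Add(Mul(f, l), Mul(20, l)) = Add(Mul(20, l), Mul(f, l)))
Function('M')(T) = Mul(22, T) (Function('M')(T) = Mul(T, Add(20, 2)) = Mul(T, 22) = Mul(22, T))
Add(Function('M')(14), Function('z')(Function('q')(1, 2))) = Add(Mul(22, 14), Add(11, 2)) = Add(308, 13) = 321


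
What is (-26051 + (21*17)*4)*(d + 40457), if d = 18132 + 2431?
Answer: -1502495460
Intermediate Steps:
d = 20563
(-26051 + (21*17)*4)*(d + 40457) = (-26051 + (21*17)*4)*(20563 + 40457) = (-26051 + 357*4)*61020 = (-26051 + 1428)*61020 = -24623*61020 = -1502495460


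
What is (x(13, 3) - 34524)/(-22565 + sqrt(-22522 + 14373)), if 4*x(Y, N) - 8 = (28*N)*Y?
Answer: 772828685/509187374 + 34249*I*sqrt(8149)/509187374 ≈ 1.5178 + 0.0060719*I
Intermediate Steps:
x(Y, N) = 2 + 7*N*Y (x(Y, N) = 2 + ((28*N)*Y)/4 = 2 + (28*N*Y)/4 = 2 + 7*N*Y)
(x(13, 3) - 34524)/(-22565 + sqrt(-22522 + 14373)) = ((2 + 7*3*13) - 34524)/(-22565 + sqrt(-22522 + 14373)) = ((2 + 273) - 34524)/(-22565 + sqrt(-8149)) = (275 - 34524)/(-22565 + I*sqrt(8149)) = -34249/(-22565 + I*sqrt(8149))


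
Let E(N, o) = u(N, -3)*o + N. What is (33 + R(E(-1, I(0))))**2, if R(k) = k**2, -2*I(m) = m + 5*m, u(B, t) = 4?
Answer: 1156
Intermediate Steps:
I(m) = -3*m (I(m) = -(m + 5*m)/2 = -3*m)
E(N, o) = N + 4*o (E(N, o) = 4*o + N = N + 4*o)
(33 + R(E(-1, I(0))))**2 = (33 + (-1 + 4*(-3*0))**2)**2 = (33 + (-1 + 4*0)**2)**2 = (33 + (-1 + 0)**2)**2 = (33 + (-1)**2)**2 = (33 + 1)**2 = 34**2 = 1156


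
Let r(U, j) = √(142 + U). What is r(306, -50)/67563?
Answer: 8*√7/67563 ≈ 0.00031328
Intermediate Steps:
r(306, -50)/67563 = √(142 + 306)/67563 = √448*(1/67563) = (8*√7)*(1/67563) = 8*√7/67563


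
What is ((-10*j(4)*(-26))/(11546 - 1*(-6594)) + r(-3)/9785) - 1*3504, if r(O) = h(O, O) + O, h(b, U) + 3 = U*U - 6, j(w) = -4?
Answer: -31098494021/8874995 ≈ -3504.1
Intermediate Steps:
h(b, U) = -9 + U² (h(b, U) = -3 + (U*U - 6) = -3 + (U² - 6) = -3 + (-6 + U²) = -9 + U²)
r(O) = -9 + O + O² (r(O) = (-9 + O²) + O = -9 + O + O²)
((-10*j(4)*(-26))/(11546 - 1*(-6594)) + r(-3)/9785) - 1*3504 = ((-10*(-4)*(-26))/(11546 - 1*(-6594)) + (-9 - 3 + (-3)²)/9785) - 1*3504 = ((40*(-26))/(11546 + 6594) + (-9 - 3 + 9)*(1/9785)) - 3504 = (-1040/18140 - 3*1/9785) - 3504 = (-1040*1/18140 - 3/9785) - 3504 = (-52/907 - 3/9785) - 3504 = -511541/8874995 - 3504 = -31098494021/8874995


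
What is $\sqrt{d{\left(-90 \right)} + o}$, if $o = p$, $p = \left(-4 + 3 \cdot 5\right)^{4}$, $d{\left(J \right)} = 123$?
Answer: $2 \sqrt{3691} \approx 121.51$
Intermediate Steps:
$p = 14641$ ($p = \left(-4 + 15\right)^{4} = 11^{4} = 14641$)
$o = 14641$
$\sqrt{d{\left(-90 \right)} + o} = \sqrt{123 + 14641} = \sqrt{14764} = 2 \sqrt{3691}$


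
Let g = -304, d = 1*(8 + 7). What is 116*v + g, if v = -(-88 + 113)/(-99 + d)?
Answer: -5659/21 ≈ -269.48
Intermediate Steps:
d = 15 (d = 1*15 = 15)
v = 25/84 (v = -(-88 + 113)/(-99 + 15) = -25/(-84) = -25*(-1)/84 = -1*(-25/84) = 25/84 ≈ 0.29762)
116*v + g = 116*(25/84) - 304 = 725/21 - 304 = -5659/21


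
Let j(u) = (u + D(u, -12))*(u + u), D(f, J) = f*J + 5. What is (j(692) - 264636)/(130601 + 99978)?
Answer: -10792724/230579 ≈ -46.807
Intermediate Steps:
D(f, J) = 5 + J*f (D(f, J) = J*f + 5 = 5 + J*f)
j(u) = 2*u*(5 - 11*u) (j(u) = (u + (5 - 12*u))*(u + u) = (5 - 11*u)*(2*u) = 2*u*(5 - 11*u))
(j(692) - 264636)/(130601 + 99978) = (2*692*(5 - 11*692) - 264636)/(130601 + 99978) = (2*692*(5 - 7612) - 264636)/230579 = (2*692*(-7607) - 264636)*(1/230579) = (-10528088 - 264636)*(1/230579) = -10792724*1/230579 = -10792724/230579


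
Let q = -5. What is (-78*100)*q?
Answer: 39000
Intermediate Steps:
(-78*100)*q = -78*100*(-5) = -7800*(-5) = 39000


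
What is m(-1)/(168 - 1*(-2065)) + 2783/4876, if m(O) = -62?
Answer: 257049/473396 ≈ 0.54299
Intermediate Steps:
m(-1)/(168 - 1*(-2065)) + 2783/4876 = -62/(168 - 1*(-2065)) + 2783/4876 = -62/(168 + 2065) + 2783*(1/4876) = -62/2233 + 121/212 = 257049/473396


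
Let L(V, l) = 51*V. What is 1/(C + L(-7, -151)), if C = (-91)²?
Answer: 1/7924 ≈ 0.00012620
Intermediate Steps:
C = 8281
1/(C + L(-7, -151)) = 1/(8281 + 51*(-7)) = 1/(8281 - 357) = 1/7924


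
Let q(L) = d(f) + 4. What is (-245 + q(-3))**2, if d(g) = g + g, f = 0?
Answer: 58081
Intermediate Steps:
d(g) = 2*g
q(L) = 4 (q(L) = 2*0 + 4 = 0 + 4 = 4)
(-245 + q(-3))**2 = (-245 + 4)**2 = (-241)**2 = 58081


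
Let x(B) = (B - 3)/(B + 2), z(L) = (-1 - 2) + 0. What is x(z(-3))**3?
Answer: 216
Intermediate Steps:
z(L) = -3 (z(L) = -3 + 0 = -3)
x(B) = (-3 + B)/(2 + B)
x(z(-3))**3 = ((-3 - 3)/(2 - 3))**3 = (-6/(-1))**3 = (-1*(-6))**3 = 6**3 = 216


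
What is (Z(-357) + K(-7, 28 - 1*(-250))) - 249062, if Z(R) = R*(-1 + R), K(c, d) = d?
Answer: -120978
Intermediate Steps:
(Z(-357) + K(-7, 28 - 1*(-250))) - 249062 = (-357*(-1 - 357) + (28 - 1*(-250))) - 249062 = (-357*(-358) + (28 + 250)) - 249062 = (127806 + 278) - 249062 = 128084 - 249062 = -120978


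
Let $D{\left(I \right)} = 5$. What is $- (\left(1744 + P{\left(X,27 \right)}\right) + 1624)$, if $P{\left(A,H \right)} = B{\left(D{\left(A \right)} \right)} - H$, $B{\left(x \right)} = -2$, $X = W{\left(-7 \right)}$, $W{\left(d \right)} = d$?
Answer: $-3339$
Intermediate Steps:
$X = -7$
$P{\left(A,H \right)} = -2 - H$
$- (\left(1744 + P{\left(X,27 \right)}\right) + 1624) = - (\left(1744 - 29\right) + 1624) = - (1715 + 1624) = \left(-1\right) 3339 = -3339$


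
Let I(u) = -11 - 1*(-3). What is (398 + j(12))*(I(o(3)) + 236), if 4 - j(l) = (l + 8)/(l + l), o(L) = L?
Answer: 91466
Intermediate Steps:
j(l) = 4 - (8 + l)/(2*l) (j(l) = 4 - (l + 8)/(l + l) = 4 - (8 + l)/(2*l))
I(u) = -8 (I(u) = -11 + 3 = -8)
(398 + j(12))*(I(o(3)) + 236) = (398 + (7/2 - 4/12))*(-8 + 236) = (398 + (7/2 - 4*1/12))*228 = (398 + (7/2 - 1/3))*228 = (398 + 19/6)*228 = (2407/6)*228 = 91466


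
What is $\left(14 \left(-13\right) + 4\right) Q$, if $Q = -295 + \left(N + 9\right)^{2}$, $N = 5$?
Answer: $17622$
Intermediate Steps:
$Q = -99$ ($Q = -295 + \left(5 + 9\right)^{2} = -295 + 14^{2} = -295 + 196 = -99$)
$\left(14 \left(-13\right) + 4\right) Q = \left(14 \left(-13\right) + 4\right) \left(-99\right) = \left(-182 + 4\right) \left(-99\right) = \left(-178\right) \left(-99\right) = 17622$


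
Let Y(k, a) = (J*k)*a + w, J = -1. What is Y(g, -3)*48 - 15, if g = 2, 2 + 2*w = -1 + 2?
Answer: 249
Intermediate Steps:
w = -½ (w = -1 + (-1 + 2)/2 = -1 + (½)*1 = -1 + ½ = -½ ≈ -0.50000)
Y(k, a) = -½ - a*k (Y(k, a) = (-k)*a - ½ = -a*k - ½ = -½ - a*k)
Y(g, -3)*48 - 15 = (-½ - 1*(-3)*2)*48 - 15 = (-½ + 6)*48 - 15 = (11/2)*48 - 15 = 264 - 15 = 249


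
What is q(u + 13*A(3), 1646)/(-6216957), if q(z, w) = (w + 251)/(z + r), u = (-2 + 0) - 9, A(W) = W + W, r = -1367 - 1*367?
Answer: 1897/10363667319 ≈ 1.8304e-7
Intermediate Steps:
r = -1734 (r = -1367 - 367 = -1734)
A(W) = 2*W
u = -11 (u = -2 - 9 = -11)
q(z, w) = (251 + w)/(-1734 + z) (q(z, w) = (w + 251)/(z - 1734) = (251 + w)/(-1734 + z))
q(u + 13*A(3), 1646)/(-6216957) = ((251 + 1646)/(-1734 + (-11 + 13*(2*3))))/(-6216957) = (1897/(-1734 + (-11 + 13*6)))*(-1/6216957) = (1897/(-1734 + (-11 + 78)))*(-1/6216957) = (1897/(-1734 + 67))*(-1/6216957) = (1897/(-1667))*(-1/6216957) = -1/1667*1897*(-1/6216957) = -1897/1667*(-1/6216957) = 1897/10363667319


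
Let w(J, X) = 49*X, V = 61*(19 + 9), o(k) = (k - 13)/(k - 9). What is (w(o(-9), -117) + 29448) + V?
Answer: 25423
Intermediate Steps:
o(k) = (-13 + k)/(-9 + k)
V = 1708 (V = 61*28 = 1708)
(w(o(-9), -117) + 29448) + V = (49*(-117) + 29448) + 1708 = (-5733 + 29448) + 1708 = 23715 + 1708 = 25423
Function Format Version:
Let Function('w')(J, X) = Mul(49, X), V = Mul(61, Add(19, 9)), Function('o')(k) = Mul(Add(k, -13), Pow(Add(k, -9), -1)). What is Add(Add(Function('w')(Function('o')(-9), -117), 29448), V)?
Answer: 25423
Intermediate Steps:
Function('o')(k) = Mul(Pow(Add(-9, k), -1), Add(-13, k)) (Function('o')(k) = Mul(Add(-13, k), Pow(Add(-9, k), -1)) = Mul(Pow(Add(-9, k), -1), Add(-13, k)))
V = 1708 (V = Mul(61, 28) = 1708)
Add(Add(Function('w')(Function('o')(-9), -117), 29448), V) = Add(Add(Mul(49, -117), 29448), 1708) = Add(Add(-5733, 29448), 1708) = Add(23715, 1708) = 25423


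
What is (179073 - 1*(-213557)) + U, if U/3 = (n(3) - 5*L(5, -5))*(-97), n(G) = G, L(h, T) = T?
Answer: 384482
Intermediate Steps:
U = -8148 (U = 3*((3 - 5*(-5))*(-97)) = 3*((3 + 25)*(-97)) = 3*(28*(-97)) = 3*(-2716) = -8148)
(179073 - 1*(-213557)) + U = (179073 - 1*(-213557)) - 8148 = (179073 + 213557) - 8148 = 392630 - 8148 = 384482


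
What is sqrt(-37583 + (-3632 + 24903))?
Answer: 2*I*sqrt(4078) ≈ 127.72*I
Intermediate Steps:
sqrt(-37583 + (-3632 + 24903)) = sqrt(-37583 + 21271) = sqrt(-16312) = 2*I*sqrt(4078)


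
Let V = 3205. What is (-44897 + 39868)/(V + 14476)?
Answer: -5029/17681 ≈ -0.28443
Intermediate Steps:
(-44897 + 39868)/(V + 14476) = (-44897 + 39868)/(3205 + 14476) = -5029/17681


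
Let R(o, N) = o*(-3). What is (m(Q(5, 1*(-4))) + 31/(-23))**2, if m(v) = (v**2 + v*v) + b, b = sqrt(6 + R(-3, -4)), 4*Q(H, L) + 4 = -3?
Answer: 1280481/33856 + 879*sqrt(15)/92 ≈ 74.825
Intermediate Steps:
R(o, N) = -3*o
Q(H, L) = -7/4 (Q(H, L) = -1 + (1/4)*(-3) = -1 - 3/4 = -7/4)
b = sqrt(15) (b = sqrt(6 - 3*(-3)) = sqrt(6 + 9) = sqrt(15) ≈ 3.8730)
m(v) = sqrt(15) + 2*v**2 (m(v) = (v**2 + v*v) + sqrt(15) = (v**2 + v**2) + sqrt(15) = 2*v**2 + sqrt(15) = sqrt(15) + 2*v**2)
(m(Q(5, 1*(-4))) + 31/(-23))**2 = ((sqrt(15) + 2*(-7/4)**2) + 31/(-23))**2 = ((sqrt(15) + 2*(49/16)) + 31*(-1/23))**2 = ((sqrt(15) + 49/8) - 31/23)**2 = ((49/8 + sqrt(15)) - 31/23)**2 = (879/184 + sqrt(15))**2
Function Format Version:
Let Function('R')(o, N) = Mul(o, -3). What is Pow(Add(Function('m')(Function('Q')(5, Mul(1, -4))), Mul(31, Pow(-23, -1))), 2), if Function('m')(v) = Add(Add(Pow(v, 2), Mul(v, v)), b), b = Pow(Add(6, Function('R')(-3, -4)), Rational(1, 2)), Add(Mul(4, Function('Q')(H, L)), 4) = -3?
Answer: Add(Rational(1280481, 33856), Mul(Rational(879, 92), Pow(15, Rational(1, 2)))) ≈ 74.825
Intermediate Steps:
Function('R')(o, N) = Mul(-3, o)
Function('Q')(H, L) = Rational(-7, 4) (Function('Q')(H, L) = Add(-1, Mul(Rational(1, 4), -3)) = Add(-1, Rational(-3, 4)) = Rational(-7, 4))
b = Pow(15, Rational(1, 2)) (b = Pow(Add(6, Mul(-3, -3)), Rational(1, 2)) = Pow(Add(6, 9), Rational(1, 2)) = Pow(15, Rational(1, 2)) ≈ 3.8730)
Function('m')(v) = Add(Pow(15, Rational(1, 2)), Mul(2, Pow(v, 2))) (Function('m')(v) = Add(Add(Pow(v, 2), Mul(v, v)), Pow(15, Rational(1, 2))) = Add(Add(Pow(v, 2), Pow(v, 2)), Pow(15, Rational(1, 2))) = Add(Mul(2, Pow(v, 2)), Pow(15, Rational(1, 2))) = Add(Pow(15, Rational(1, 2)), Mul(2, Pow(v, 2))))
Pow(Add(Function('m')(Function('Q')(5, Mul(1, -4))), Mul(31, Pow(-23, -1))), 2) = Pow(Add(Add(Pow(15, Rational(1, 2)), Mul(2, Pow(Rational(-7, 4), 2))), Mul(31, Pow(-23, -1))), 2) = Pow(Add(Add(Pow(15, Rational(1, 2)), Mul(2, Rational(49, 16))), Mul(31, Rational(-1, 23))), 2) = Pow(Add(Add(Pow(15, Rational(1, 2)), Rational(49, 8)), Rational(-31, 23)), 2) = Pow(Add(Add(Rational(49, 8), Pow(15, Rational(1, 2))), Rational(-31, 23)), 2) = Pow(Add(Rational(879, 184), Pow(15, Rational(1, 2))), 2)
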